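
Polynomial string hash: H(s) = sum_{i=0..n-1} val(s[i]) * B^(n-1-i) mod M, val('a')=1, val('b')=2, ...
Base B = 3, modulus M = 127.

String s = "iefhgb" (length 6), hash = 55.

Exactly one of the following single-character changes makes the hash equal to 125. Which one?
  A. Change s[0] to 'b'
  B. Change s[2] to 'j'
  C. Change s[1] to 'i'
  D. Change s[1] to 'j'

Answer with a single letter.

Option A: s[0]='i'->'b', delta=(2-9)*3^5 mod 127 = 77, hash=55+77 mod 127 = 5
Option B: s[2]='f'->'j', delta=(10-6)*3^3 mod 127 = 108, hash=55+108 mod 127 = 36
Option C: s[1]='e'->'i', delta=(9-5)*3^4 mod 127 = 70, hash=55+70 mod 127 = 125 <-- target
Option D: s[1]='e'->'j', delta=(10-5)*3^4 mod 127 = 24, hash=55+24 mod 127 = 79

Answer: C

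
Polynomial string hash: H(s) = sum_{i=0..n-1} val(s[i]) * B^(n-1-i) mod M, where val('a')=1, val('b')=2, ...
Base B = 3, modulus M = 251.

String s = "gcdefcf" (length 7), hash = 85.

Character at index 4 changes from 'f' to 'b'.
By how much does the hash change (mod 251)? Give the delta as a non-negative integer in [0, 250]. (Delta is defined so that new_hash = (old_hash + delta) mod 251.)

Answer: 215

Derivation:
Delta formula: (val(new) - val(old)) * B^(n-1-k) mod M
  val('b') - val('f') = 2 - 6 = -4
  B^(n-1-k) = 3^2 mod 251 = 9
  Delta = -4 * 9 mod 251 = 215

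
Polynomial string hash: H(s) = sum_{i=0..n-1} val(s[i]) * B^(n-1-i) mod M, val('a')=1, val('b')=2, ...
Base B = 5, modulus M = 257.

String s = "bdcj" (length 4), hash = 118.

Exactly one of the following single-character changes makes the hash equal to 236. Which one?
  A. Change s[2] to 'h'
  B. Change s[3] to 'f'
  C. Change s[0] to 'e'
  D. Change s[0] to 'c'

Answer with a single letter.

Answer: C

Derivation:
Option A: s[2]='c'->'h', delta=(8-3)*5^1 mod 257 = 25, hash=118+25 mod 257 = 143
Option B: s[3]='j'->'f', delta=(6-10)*5^0 mod 257 = 253, hash=118+253 mod 257 = 114
Option C: s[0]='b'->'e', delta=(5-2)*5^3 mod 257 = 118, hash=118+118 mod 257 = 236 <-- target
Option D: s[0]='b'->'c', delta=(3-2)*5^3 mod 257 = 125, hash=118+125 mod 257 = 243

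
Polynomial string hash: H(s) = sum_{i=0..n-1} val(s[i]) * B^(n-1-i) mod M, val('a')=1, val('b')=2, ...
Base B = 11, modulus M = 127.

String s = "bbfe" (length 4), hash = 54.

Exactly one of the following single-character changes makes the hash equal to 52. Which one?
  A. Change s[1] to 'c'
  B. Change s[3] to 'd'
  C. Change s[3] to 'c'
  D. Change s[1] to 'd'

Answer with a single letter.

Answer: C

Derivation:
Option A: s[1]='b'->'c', delta=(3-2)*11^2 mod 127 = 121, hash=54+121 mod 127 = 48
Option B: s[3]='e'->'d', delta=(4-5)*11^0 mod 127 = 126, hash=54+126 mod 127 = 53
Option C: s[3]='e'->'c', delta=(3-5)*11^0 mod 127 = 125, hash=54+125 mod 127 = 52 <-- target
Option D: s[1]='b'->'d', delta=(4-2)*11^2 mod 127 = 115, hash=54+115 mod 127 = 42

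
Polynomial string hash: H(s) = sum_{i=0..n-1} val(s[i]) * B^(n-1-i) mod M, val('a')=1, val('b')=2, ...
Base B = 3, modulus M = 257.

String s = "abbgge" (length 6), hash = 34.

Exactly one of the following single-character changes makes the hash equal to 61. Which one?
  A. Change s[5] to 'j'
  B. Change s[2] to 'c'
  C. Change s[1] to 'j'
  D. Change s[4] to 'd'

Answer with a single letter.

Option A: s[5]='e'->'j', delta=(10-5)*3^0 mod 257 = 5, hash=34+5 mod 257 = 39
Option B: s[2]='b'->'c', delta=(3-2)*3^3 mod 257 = 27, hash=34+27 mod 257 = 61 <-- target
Option C: s[1]='b'->'j', delta=(10-2)*3^4 mod 257 = 134, hash=34+134 mod 257 = 168
Option D: s[4]='g'->'d', delta=(4-7)*3^1 mod 257 = 248, hash=34+248 mod 257 = 25

Answer: B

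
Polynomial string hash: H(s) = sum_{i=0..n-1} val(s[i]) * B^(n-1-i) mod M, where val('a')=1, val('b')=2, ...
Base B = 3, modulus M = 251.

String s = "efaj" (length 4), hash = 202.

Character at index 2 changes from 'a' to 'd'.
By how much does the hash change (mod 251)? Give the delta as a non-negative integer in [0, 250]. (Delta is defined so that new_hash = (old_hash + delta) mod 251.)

Delta formula: (val(new) - val(old)) * B^(n-1-k) mod M
  val('d') - val('a') = 4 - 1 = 3
  B^(n-1-k) = 3^1 mod 251 = 3
  Delta = 3 * 3 mod 251 = 9

Answer: 9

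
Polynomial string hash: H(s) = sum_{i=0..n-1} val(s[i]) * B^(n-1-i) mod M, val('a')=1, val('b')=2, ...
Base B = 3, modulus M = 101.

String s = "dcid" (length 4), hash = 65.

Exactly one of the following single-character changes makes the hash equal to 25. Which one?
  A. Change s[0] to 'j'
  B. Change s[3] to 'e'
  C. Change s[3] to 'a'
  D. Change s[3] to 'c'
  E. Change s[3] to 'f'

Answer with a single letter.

Answer: A

Derivation:
Option A: s[0]='d'->'j', delta=(10-4)*3^3 mod 101 = 61, hash=65+61 mod 101 = 25 <-- target
Option B: s[3]='d'->'e', delta=(5-4)*3^0 mod 101 = 1, hash=65+1 mod 101 = 66
Option C: s[3]='d'->'a', delta=(1-4)*3^0 mod 101 = 98, hash=65+98 mod 101 = 62
Option D: s[3]='d'->'c', delta=(3-4)*3^0 mod 101 = 100, hash=65+100 mod 101 = 64
Option E: s[3]='d'->'f', delta=(6-4)*3^0 mod 101 = 2, hash=65+2 mod 101 = 67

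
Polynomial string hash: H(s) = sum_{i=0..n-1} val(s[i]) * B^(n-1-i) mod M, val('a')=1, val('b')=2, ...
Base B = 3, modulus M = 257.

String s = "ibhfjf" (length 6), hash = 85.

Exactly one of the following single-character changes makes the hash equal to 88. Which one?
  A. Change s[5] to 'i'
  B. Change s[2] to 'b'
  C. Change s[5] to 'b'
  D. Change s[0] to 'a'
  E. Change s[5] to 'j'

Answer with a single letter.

Answer: A

Derivation:
Option A: s[5]='f'->'i', delta=(9-6)*3^0 mod 257 = 3, hash=85+3 mod 257 = 88 <-- target
Option B: s[2]='h'->'b', delta=(2-8)*3^3 mod 257 = 95, hash=85+95 mod 257 = 180
Option C: s[5]='f'->'b', delta=(2-6)*3^0 mod 257 = 253, hash=85+253 mod 257 = 81
Option D: s[0]='i'->'a', delta=(1-9)*3^5 mod 257 = 112, hash=85+112 mod 257 = 197
Option E: s[5]='f'->'j', delta=(10-6)*3^0 mod 257 = 4, hash=85+4 mod 257 = 89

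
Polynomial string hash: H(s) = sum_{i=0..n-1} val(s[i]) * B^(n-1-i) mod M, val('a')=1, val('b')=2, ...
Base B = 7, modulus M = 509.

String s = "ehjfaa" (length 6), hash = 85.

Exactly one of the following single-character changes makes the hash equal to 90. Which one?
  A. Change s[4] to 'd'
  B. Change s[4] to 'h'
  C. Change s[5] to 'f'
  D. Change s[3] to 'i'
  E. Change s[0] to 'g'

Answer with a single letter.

Answer: C

Derivation:
Option A: s[4]='a'->'d', delta=(4-1)*7^1 mod 509 = 21, hash=85+21 mod 509 = 106
Option B: s[4]='a'->'h', delta=(8-1)*7^1 mod 509 = 49, hash=85+49 mod 509 = 134
Option C: s[5]='a'->'f', delta=(6-1)*7^0 mod 509 = 5, hash=85+5 mod 509 = 90 <-- target
Option D: s[3]='f'->'i', delta=(9-6)*7^2 mod 509 = 147, hash=85+147 mod 509 = 232
Option E: s[0]='e'->'g', delta=(7-5)*7^5 mod 509 = 20, hash=85+20 mod 509 = 105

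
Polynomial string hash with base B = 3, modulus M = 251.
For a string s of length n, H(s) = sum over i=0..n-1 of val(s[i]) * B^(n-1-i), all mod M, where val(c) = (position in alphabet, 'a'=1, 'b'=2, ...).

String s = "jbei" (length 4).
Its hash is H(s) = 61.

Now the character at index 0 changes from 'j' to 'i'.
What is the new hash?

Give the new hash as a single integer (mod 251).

val('j') = 10, val('i') = 9
Position k = 0, exponent = n-1-k = 3
B^3 mod M = 3^3 mod 251 = 27
Delta = (9 - 10) * 27 mod 251 = 224
New hash = (61 + 224) mod 251 = 34

Answer: 34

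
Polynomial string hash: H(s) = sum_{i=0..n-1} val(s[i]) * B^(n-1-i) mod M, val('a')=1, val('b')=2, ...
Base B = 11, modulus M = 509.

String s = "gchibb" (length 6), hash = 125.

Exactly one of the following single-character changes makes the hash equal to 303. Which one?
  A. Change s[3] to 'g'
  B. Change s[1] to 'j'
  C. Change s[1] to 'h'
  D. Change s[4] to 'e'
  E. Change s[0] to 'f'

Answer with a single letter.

Answer: B

Derivation:
Option A: s[3]='i'->'g', delta=(7-9)*11^2 mod 509 = 267, hash=125+267 mod 509 = 392
Option B: s[1]='c'->'j', delta=(10-3)*11^4 mod 509 = 178, hash=125+178 mod 509 = 303 <-- target
Option C: s[1]='c'->'h', delta=(8-3)*11^4 mod 509 = 418, hash=125+418 mod 509 = 34
Option D: s[4]='b'->'e', delta=(5-2)*11^1 mod 509 = 33, hash=125+33 mod 509 = 158
Option E: s[0]='g'->'f', delta=(6-7)*11^5 mod 509 = 302, hash=125+302 mod 509 = 427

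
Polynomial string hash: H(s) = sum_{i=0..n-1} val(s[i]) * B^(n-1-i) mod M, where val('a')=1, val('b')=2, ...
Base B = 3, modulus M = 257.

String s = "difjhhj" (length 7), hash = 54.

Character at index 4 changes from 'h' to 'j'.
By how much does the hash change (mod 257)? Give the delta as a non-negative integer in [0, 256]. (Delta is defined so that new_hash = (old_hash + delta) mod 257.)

Delta formula: (val(new) - val(old)) * B^(n-1-k) mod M
  val('j') - val('h') = 10 - 8 = 2
  B^(n-1-k) = 3^2 mod 257 = 9
  Delta = 2 * 9 mod 257 = 18

Answer: 18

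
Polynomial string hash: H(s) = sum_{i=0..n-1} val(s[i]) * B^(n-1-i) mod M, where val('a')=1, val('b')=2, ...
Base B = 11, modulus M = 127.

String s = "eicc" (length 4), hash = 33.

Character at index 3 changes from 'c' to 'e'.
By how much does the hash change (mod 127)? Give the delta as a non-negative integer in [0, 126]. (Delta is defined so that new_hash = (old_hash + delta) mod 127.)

Delta formula: (val(new) - val(old)) * B^(n-1-k) mod M
  val('e') - val('c') = 5 - 3 = 2
  B^(n-1-k) = 11^0 mod 127 = 1
  Delta = 2 * 1 mod 127 = 2

Answer: 2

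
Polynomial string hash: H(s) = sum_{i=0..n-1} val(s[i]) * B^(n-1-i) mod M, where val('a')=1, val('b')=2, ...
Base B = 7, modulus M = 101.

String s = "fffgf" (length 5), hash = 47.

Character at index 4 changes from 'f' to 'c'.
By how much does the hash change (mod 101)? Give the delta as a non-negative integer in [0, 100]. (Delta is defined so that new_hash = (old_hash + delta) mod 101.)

Answer: 98

Derivation:
Delta formula: (val(new) - val(old)) * B^(n-1-k) mod M
  val('c') - val('f') = 3 - 6 = -3
  B^(n-1-k) = 7^0 mod 101 = 1
  Delta = -3 * 1 mod 101 = 98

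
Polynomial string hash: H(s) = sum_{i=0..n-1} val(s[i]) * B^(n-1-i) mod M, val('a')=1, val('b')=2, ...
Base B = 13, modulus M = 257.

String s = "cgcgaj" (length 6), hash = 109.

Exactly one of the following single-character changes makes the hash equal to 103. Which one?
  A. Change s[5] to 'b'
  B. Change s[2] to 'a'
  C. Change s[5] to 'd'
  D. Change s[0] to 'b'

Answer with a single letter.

Answer: C

Derivation:
Option A: s[5]='j'->'b', delta=(2-10)*13^0 mod 257 = 249, hash=109+249 mod 257 = 101
Option B: s[2]='c'->'a', delta=(1-3)*13^3 mod 257 = 232, hash=109+232 mod 257 = 84
Option C: s[5]='j'->'d', delta=(4-10)*13^0 mod 257 = 251, hash=109+251 mod 257 = 103 <-- target
Option D: s[0]='c'->'b', delta=(2-3)*13^5 mod 257 = 72, hash=109+72 mod 257 = 181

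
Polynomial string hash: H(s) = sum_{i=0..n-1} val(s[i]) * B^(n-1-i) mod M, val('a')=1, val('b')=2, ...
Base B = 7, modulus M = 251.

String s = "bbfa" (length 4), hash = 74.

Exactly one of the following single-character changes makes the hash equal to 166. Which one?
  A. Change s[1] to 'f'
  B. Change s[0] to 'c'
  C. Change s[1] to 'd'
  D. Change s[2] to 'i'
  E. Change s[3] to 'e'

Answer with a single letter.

Option A: s[1]='b'->'f', delta=(6-2)*7^2 mod 251 = 196, hash=74+196 mod 251 = 19
Option B: s[0]='b'->'c', delta=(3-2)*7^3 mod 251 = 92, hash=74+92 mod 251 = 166 <-- target
Option C: s[1]='b'->'d', delta=(4-2)*7^2 mod 251 = 98, hash=74+98 mod 251 = 172
Option D: s[2]='f'->'i', delta=(9-6)*7^1 mod 251 = 21, hash=74+21 mod 251 = 95
Option E: s[3]='a'->'e', delta=(5-1)*7^0 mod 251 = 4, hash=74+4 mod 251 = 78

Answer: B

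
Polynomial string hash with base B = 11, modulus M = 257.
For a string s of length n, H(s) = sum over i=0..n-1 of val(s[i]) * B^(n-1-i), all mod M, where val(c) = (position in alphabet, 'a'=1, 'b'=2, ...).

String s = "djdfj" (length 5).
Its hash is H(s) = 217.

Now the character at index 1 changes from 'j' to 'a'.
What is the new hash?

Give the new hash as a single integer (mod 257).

val('j') = 10, val('a') = 1
Position k = 1, exponent = n-1-k = 3
B^3 mod M = 11^3 mod 257 = 46
Delta = (1 - 10) * 46 mod 257 = 100
New hash = (217 + 100) mod 257 = 60

Answer: 60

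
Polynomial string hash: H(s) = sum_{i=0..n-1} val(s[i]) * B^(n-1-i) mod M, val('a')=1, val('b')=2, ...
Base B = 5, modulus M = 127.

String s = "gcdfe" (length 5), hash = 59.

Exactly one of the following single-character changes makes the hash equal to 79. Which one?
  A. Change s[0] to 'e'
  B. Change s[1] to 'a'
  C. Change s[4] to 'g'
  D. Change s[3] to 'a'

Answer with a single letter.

Option A: s[0]='g'->'e', delta=(5-7)*5^4 mod 127 = 20, hash=59+20 mod 127 = 79 <-- target
Option B: s[1]='c'->'a', delta=(1-3)*5^3 mod 127 = 4, hash=59+4 mod 127 = 63
Option C: s[4]='e'->'g', delta=(7-5)*5^0 mod 127 = 2, hash=59+2 mod 127 = 61
Option D: s[3]='f'->'a', delta=(1-6)*5^1 mod 127 = 102, hash=59+102 mod 127 = 34

Answer: A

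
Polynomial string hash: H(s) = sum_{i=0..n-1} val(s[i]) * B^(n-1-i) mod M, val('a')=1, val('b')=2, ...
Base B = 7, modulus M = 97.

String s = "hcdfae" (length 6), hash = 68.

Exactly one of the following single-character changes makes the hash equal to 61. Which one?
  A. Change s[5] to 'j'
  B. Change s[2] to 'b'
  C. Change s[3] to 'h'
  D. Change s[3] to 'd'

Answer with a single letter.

Answer: B

Derivation:
Option A: s[5]='e'->'j', delta=(10-5)*7^0 mod 97 = 5, hash=68+5 mod 97 = 73
Option B: s[2]='d'->'b', delta=(2-4)*7^3 mod 97 = 90, hash=68+90 mod 97 = 61 <-- target
Option C: s[3]='f'->'h', delta=(8-6)*7^2 mod 97 = 1, hash=68+1 mod 97 = 69
Option D: s[3]='f'->'d', delta=(4-6)*7^2 mod 97 = 96, hash=68+96 mod 97 = 67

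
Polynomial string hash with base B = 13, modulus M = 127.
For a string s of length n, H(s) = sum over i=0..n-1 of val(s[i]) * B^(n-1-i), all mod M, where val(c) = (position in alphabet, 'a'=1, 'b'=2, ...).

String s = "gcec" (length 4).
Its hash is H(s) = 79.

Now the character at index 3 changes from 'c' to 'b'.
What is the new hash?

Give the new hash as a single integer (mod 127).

val('c') = 3, val('b') = 2
Position k = 3, exponent = n-1-k = 0
B^0 mod M = 13^0 mod 127 = 1
Delta = (2 - 3) * 1 mod 127 = 126
New hash = (79 + 126) mod 127 = 78

Answer: 78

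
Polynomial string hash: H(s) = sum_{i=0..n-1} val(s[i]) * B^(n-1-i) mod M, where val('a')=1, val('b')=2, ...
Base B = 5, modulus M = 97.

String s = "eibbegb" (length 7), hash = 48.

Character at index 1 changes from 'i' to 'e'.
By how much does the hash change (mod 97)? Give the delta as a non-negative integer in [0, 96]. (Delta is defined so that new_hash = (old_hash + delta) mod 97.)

Delta formula: (val(new) - val(old)) * B^(n-1-k) mod M
  val('e') - val('i') = 5 - 9 = -4
  B^(n-1-k) = 5^5 mod 97 = 21
  Delta = -4 * 21 mod 97 = 13

Answer: 13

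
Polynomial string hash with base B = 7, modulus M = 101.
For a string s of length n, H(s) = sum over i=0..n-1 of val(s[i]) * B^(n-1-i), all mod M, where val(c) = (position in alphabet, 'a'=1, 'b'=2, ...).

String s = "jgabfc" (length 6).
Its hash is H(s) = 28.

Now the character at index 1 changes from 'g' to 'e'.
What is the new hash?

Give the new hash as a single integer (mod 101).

Answer: 74

Derivation:
val('g') = 7, val('e') = 5
Position k = 1, exponent = n-1-k = 4
B^4 mod M = 7^4 mod 101 = 78
Delta = (5 - 7) * 78 mod 101 = 46
New hash = (28 + 46) mod 101 = 74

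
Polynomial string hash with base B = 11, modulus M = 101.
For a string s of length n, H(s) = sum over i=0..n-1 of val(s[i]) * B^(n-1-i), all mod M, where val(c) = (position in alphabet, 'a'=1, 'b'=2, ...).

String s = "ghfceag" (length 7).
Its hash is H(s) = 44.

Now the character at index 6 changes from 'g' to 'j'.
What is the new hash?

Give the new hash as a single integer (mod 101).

Answer: 47

Derivation:
val('g') = 7, val('j') = 10
Position k = 6, exponent = n-1-k = 0
B^0 mod M = 11^0 mod 101 = 1
Delta = (10 - 7) * 1 mod 101 = 3
New hash = (44 + 3) mod 101 = 47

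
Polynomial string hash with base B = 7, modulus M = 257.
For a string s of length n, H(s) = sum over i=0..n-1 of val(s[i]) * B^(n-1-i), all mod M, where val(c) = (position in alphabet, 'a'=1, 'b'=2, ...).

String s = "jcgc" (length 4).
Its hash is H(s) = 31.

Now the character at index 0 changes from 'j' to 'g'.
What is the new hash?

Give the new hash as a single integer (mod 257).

val('j') = 10, val('g') = 7
Position k = 0, exponent = n-1-k = 3
B^3 mod M = 7^3 mod 257 = 86
Delta = (7 - 10) * 86 mod 257 = 256
New hash = (31 + 256) mod 257 = 30

Answer: 30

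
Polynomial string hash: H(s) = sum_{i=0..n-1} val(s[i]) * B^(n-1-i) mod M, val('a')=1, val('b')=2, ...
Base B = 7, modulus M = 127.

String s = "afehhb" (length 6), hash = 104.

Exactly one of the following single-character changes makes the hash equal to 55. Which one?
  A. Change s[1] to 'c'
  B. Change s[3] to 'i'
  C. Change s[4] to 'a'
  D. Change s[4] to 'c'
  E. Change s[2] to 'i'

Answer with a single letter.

Option A: s[1]='f'->'c', delta=(3-6)*7^4 mod 127 = 36, hash=104+36 mod 127 = 13
Option B: s[3]='h'->'i', delta=(9-8)*7^2 mod 127 = 49, hash=104+49 mod 127 = 26
Option C: s[4]='h'->'a', delta=(1-8)*7^1 mod 127 = 78, hash=104+78 mod 127 = 55 <-- target
Option D: s[4]='h'->'c', delta=(3-8)*7^1 mod 127 = 92, hash=104+92 mod 127 = 69
Option E: s[2]='e'->'i', delta=(9-5)*7^3 mod 127 = 102, hash=104+102 mod 127 = 79

Answer: C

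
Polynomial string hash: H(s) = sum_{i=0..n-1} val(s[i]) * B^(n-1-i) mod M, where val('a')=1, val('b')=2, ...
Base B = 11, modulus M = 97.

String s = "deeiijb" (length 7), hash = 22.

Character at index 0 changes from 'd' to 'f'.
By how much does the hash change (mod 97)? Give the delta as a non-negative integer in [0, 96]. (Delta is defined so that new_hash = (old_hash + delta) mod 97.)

Delta formula: (val(new) - val(old)) * B^(n-1-k) mod M
  val('f') - val('d') = 6 - 4 = 2
  B^(n-1-k) = 11^6 mod 97 = 50
  Delta = 2 * 50 mod 97 = 3

Answer: 3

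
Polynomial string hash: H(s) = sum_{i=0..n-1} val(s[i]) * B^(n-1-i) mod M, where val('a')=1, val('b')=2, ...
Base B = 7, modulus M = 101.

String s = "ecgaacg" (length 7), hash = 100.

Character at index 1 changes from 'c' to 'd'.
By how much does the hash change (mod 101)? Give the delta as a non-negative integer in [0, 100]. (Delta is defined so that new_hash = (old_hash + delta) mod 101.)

Answer: 41

Derivation:
Delta formula: (val(new) - val(old)) * B^(n-1-k) mod M
  val('d') - val('c') = 4 - 3 = 1
  B^(n-1-k) = 7^5 mod 101 = 41
  Delta = 1 * 41 mod 101 = 41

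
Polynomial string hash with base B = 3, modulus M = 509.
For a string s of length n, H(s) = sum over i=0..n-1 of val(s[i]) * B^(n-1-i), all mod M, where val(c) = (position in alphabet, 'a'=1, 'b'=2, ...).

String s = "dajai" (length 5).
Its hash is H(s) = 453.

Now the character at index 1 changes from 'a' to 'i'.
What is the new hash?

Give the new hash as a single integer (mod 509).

val('a') = 1, val('i') = 9
Position k = 1, exponent = n-1-k = 3
B^3 mod M = 3^3 mod 509 = 27
Delta = (9 - 1) * 27 mod 509 = 216
New hash = (453 + 216) mod 509 = 160

Answer: 160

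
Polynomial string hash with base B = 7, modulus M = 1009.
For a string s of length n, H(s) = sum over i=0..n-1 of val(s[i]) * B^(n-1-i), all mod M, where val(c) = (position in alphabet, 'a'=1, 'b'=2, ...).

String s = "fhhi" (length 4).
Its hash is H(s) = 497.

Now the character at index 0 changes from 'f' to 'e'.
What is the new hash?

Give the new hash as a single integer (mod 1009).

Answer: 154

Derivation:
val('f') = 6, val('e') = 5
Position k = 0, exponent = n-1-k = 3
B^3 mod M = 7^3 mod 1009 = 343
Delta = (5 - 6) * 343 mod 1009 = 666
New hash = (497 + 666) mod 1009 = 154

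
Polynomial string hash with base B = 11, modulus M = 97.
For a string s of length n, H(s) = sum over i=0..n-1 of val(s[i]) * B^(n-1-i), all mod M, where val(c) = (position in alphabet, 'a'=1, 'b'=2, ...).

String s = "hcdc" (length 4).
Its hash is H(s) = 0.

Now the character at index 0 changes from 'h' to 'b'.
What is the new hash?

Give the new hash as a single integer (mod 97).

val('h') = 8, val('b') = 2
Position k = 0, exponent = n-1-k = 3
B^3 mod M = 11^3 mod 97 = 70
Delta = (2 - 8) * 70 mod 97 = 65
New hash = (0 + 65) mod 97 = 65

Answer: 65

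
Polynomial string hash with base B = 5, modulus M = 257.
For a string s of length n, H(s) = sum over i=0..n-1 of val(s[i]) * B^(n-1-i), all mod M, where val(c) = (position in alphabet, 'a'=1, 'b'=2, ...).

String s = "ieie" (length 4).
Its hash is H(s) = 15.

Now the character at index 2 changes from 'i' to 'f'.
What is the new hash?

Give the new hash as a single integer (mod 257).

Answer: 0

Derivation:
val('i') = 9, val('f') = 6
Position k = 2, exponent = n-1-k = 1
B^1 mod M = 5^1 mod 257 = 5
Delta = (6 - 9) * 5 mod 257 = 242
New hash = (15 + 242) mod 257 = 0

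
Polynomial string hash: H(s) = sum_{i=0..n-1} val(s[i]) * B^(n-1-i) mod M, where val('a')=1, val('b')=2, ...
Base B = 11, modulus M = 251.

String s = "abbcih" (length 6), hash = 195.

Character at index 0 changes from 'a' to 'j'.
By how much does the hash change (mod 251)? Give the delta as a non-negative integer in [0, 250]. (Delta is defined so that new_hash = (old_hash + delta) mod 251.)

Answer: 185

Derivation:
Delta formula: (val(new) - val(old)) * B^(n-1-k) mod M
  val('j') - val('a') = 10 - 1 = 9
  B^(n-1-k) = 11^5 mod 251 = 160
  Delta = 9 * 160 mod 251 = 185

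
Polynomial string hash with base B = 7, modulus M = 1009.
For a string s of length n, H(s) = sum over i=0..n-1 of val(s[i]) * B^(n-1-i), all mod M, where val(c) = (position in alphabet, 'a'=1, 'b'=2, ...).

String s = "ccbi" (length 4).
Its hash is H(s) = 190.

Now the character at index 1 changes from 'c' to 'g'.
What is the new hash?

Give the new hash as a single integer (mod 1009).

val('c') = 3, val('g') = 7
Position k = 1, exponent = n-1-k = 2
B^2 mod M = 7^2 mod 1009 = 49
Delta = (7 - 3) * 49 mod 1009 = 196
New hash = (190 + 196) mod 1009 = 386

Answer: 386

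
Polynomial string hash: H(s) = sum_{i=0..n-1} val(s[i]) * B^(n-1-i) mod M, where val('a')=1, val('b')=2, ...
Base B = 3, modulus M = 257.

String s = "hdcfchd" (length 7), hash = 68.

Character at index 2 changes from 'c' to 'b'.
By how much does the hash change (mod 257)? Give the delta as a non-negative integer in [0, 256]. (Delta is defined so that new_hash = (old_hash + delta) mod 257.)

Answer: 176

Derivation:
Delta formula: (val(new) - val(old)) * B^(n-1-k) mod M
  val('b') - val('c') = 2 - 3 = -1
  B^(n-1-k) = 3^4 mod 257 = 81
  Delta = -1 * 81 mod 257 = 176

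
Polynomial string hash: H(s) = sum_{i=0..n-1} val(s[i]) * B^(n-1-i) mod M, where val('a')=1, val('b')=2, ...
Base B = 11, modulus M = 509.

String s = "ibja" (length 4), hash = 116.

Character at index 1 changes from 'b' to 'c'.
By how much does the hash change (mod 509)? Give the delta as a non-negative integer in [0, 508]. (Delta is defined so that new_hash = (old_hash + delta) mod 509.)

Answer: 121

Derivation:
Delta formula: (val(new) - val(old)) * B^(n-1-k) mod M
  val('c') - val('b') = 3 - 2 = 1
  B^(n-1-k) = 11^2 mod 509 = 121
  Delta = 1 * 121 mod 509 = 121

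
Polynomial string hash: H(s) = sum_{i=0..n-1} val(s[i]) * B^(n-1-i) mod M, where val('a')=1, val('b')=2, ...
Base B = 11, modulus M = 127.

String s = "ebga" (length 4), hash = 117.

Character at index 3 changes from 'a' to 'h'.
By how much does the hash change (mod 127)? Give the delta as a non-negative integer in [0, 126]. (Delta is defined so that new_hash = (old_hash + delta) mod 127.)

Delta formula: (val(new) - val(old)) * B^(n-1-k) mod M
  val('h') - val('a') = 8 - 1 = 7
  B^(n-1-k) = 11^0 mod 127 = 1
  Delta = 7 * 1 mod 127 = 7

Answer: 7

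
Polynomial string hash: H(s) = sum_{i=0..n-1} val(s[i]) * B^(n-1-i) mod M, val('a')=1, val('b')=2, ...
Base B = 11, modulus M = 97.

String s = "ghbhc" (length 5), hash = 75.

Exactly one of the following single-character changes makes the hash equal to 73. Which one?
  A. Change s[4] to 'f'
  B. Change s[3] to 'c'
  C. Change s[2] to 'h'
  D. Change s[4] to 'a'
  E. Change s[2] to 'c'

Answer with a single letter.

Answer: D

Derivation:
Option A: s[4]='c'->'f', delta=(6-3)*11^0 mod 97 = 3, hash=75+3 mod 97 = 78
Option B: s[3]='h'->'c', delta=(3-8)*11^1 mod 97 = 42, hash=75+42 mod 97 = 20
Option C: s[2]='b'->'h', delta=(8-2)*11^2 mod 97 = 47, hash=75+47 mod 97 = 25
Option D: s[4]='c'->'a', delta=(1-3)*11^0 mod 97 = 95, hash=75+95 mod 97 = 73 <-- target
Option E: s[2]='b'->'c', delta=(3-2)*11^2 mod 97 = 24, hash=75+24 mod 97 = 2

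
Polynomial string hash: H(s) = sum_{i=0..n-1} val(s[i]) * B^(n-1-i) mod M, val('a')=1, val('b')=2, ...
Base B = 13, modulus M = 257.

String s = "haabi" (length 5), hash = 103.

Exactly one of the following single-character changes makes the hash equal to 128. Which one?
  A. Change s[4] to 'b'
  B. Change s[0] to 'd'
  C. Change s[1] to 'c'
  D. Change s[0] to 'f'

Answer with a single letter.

Option A: s[4]='i'->'b', delta=(2-9)*13^0 mod 257 = 250, hash=103+250 mod 257 = 96
Option B: s[0]='h'->'d', delta=(4-8)*13^4 mod 257 = 121, hash=103+121 mod 257 = 224
Option C: s[1]='a'->'c', delta=(3-1)*13^3 mod 257 = 25, hash=103+25 mod 257 = 128 <-- target
Option D: s[0]='h'->'f', delta=(6-8)*13^4 mod 257 = 189, hash=103+189 mod 257 = 35

Answer: C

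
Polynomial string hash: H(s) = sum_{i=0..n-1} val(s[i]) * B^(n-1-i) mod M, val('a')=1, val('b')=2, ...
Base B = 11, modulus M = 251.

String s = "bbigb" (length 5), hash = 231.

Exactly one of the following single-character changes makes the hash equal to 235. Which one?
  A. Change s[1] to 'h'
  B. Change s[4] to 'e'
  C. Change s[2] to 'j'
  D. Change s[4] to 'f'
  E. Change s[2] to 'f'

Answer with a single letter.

Option A: s[1]='b'->'h', delta=(8-2)*11^3 mod 251 = 205, hash=231+205 mod 251 = 185
Option B: s[4]='b'->'e', delta=(5-2)*11^0 mod 251 = 3, hash=231+3 mod 251 = 234
Option C: s[2]='i'->'j', delta=(10-9)*11^2 mod 251 = 121, hash=231+121 mod 251 = 101
Option D: s[4]='b'->'f', delta=(6-2)*11^0 mod 251 = 4, hash=231+4 mod 251 = 235 <-- target
Option E: s[2]='i'->'f', delta=(6-9)*11^2 mod 251 = 139, hash=231+139 mod 251 = 119

Answer: D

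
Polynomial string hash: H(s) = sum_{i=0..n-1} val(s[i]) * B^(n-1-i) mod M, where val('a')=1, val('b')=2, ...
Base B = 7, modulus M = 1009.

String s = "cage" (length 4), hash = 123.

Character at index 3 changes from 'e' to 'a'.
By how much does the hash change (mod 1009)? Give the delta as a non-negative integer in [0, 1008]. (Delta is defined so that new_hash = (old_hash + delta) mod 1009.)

Delta formula: (val(new) - val(old)) * B^(n-1-k) mod M
  val('a') - val('e') = 1 - 5 = -4
  B^(n-1-k) = 7^0 mod 1009 = 1
  Delta = -4 * 1 mod 1009 = 1005

Answer: 1005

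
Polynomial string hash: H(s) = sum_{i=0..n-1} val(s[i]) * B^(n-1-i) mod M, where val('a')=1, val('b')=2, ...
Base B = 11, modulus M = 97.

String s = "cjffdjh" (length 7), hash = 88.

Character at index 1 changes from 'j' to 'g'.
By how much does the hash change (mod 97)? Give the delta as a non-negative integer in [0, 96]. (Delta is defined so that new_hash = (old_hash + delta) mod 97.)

Answer: 4

Derivation:
Delta formula: (val(new) - val(old)) * B^(n-1-k) mod M
  val('g') - val('j') = 7 - 10 = -3
  B^(n-1-k) = 11^5 mod 97 = 31
  Delta = -3 * 31 mod 97 = 4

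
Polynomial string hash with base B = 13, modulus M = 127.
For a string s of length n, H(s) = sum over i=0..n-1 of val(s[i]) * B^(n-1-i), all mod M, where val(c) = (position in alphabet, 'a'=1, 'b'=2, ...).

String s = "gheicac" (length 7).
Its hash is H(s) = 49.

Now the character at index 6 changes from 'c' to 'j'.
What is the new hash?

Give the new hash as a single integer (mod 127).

Answer: 56

Derivation:
val('c') = 3, val('j') = 10
Position k = 6, exponent = n-1-k = 0
B^0 mod M = 13^0 mod 127 = 1
Delta = (10 - 3) * 1 mod 127 = 7
New hash = (49 + 7) mod 127 = 56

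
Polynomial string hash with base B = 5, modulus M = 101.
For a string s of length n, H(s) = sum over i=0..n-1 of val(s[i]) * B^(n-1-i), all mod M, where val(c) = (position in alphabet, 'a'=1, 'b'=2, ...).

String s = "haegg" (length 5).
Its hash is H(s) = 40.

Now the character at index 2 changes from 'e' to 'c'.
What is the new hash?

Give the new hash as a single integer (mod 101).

Answer: 91

Derivation:
val('e') = 5, val('c') = 3
Position k = 2, exponent = n-1-k = 2
B^2 mod M = 5^2 mod 101 = 25
Delta = (3 - 5) * 25 mod 101 = 51
New hash = (40 + 51) mod 101 = 91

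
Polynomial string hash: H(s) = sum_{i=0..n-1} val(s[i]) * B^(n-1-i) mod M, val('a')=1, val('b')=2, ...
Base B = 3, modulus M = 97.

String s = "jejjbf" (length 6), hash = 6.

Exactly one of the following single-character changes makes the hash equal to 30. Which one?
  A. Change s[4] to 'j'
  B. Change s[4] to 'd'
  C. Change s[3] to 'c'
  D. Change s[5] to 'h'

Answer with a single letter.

Option A: s[4]='b'->'j', delta=(10-2)*3^1 mod 97 = 24, hash=6+24 mod 97 = 30 <-- target
Option B: s[4]='b'->'d', delta=(4-2)*3^1 mod 97 = 6, hash=6+6 mod 97 = 12
Option C: s[3]='j'->'c', delta=(3-10)*3^2 mod 97 = 34, hash=6+34 mod 97 = 40
Option D: s[5]='f'->'h', delta=(8-6)*3^0 mod 97 = 2, hash=6+2 mod 97 = 8

Answer: A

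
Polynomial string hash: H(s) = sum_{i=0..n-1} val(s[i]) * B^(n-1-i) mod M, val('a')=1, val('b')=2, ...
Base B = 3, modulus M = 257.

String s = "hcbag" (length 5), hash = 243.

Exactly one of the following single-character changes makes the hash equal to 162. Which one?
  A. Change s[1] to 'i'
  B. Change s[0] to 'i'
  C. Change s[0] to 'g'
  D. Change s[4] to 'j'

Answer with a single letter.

Answer: C

Derivation:
Option A: s[1]='c'->'i', delta=(9-3)*3^3 mod 257 = 162, hash=243+162 mod 257 = 148
Option B: s[0]='h'->'i', delta=(9-8)*3^4 mod 257 = 81, hash=243+81 mod 257 = 67
Option C: s[0]='h'->'g', delta=(7-8)*3^4 mod 257 = 176, hash=243+176 mod 257 = 162 <-- target
Option D: s[4]='g'->'j', delta=(10-7)*3^0 mod 257 = 3, hash=243+3 mod 257 = 246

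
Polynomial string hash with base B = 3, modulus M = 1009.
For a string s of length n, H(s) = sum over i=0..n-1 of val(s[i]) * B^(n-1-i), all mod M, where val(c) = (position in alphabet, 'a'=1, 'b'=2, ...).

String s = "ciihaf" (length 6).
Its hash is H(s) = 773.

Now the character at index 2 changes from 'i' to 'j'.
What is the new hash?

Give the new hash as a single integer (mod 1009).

val('i') = 9, val('j') = 10
Position k = 2, exponent = n-1-k = 3
B^3 mod M = 3^3 mod 1009 = 27
Delta = (10 - 9) * 27 mod 1009 = 27
New hash = (773 + 27) mod 1009 = 800

Answer: 800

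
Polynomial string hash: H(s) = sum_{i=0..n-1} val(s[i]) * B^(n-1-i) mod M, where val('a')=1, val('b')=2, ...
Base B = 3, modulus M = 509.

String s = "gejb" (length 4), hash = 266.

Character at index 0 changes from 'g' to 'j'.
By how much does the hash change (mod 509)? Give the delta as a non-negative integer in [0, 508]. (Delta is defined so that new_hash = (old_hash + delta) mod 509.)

Delta formula: (val(new) - val(old)) * B^(n-1-k) mod M
  val('j') - val('g') = 10 - 7 = 3
  B^(n-1-k) = 3^3 mod 509 = 27
  Delta = 3 * 27 mod 509 = 81

Answer: 81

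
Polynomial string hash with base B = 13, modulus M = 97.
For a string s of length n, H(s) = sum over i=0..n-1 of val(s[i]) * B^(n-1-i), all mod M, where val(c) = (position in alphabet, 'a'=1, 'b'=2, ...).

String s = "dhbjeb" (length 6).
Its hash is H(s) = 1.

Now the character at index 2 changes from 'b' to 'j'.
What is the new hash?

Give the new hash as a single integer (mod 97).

Answer: 20

Derivation:
val('b') = 2, val('j') = 10
Position k = 2, exponent = n-1-k = 3
B^3 mod M = 13^3 mod 97 = 63
Delta = (10 - 2) * 63 mod 97 = 19
New hash = (1 + 19) mod 97 = 20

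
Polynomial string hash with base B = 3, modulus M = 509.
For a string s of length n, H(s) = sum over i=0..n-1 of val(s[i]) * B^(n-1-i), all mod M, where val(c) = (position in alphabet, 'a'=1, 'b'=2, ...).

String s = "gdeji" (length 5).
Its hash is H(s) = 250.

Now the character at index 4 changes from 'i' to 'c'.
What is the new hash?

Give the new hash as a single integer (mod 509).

val('i') = 9, val('c') = 3
Position k = 4, exponent = n-1-k = 0
B^0 mod M = 3^0 mod 509 = 1
Delta = (3 - 9) * 1 mod 509 = 503
New hash = (250 + 503) mod 509 = 244

Answer: 244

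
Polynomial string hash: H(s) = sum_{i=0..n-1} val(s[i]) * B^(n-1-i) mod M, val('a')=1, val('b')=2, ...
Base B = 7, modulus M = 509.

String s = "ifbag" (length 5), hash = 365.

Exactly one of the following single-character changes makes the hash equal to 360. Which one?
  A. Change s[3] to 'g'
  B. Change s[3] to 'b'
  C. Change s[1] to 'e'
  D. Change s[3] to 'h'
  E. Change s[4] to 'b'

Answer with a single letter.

Answer: E

Derivation:
Option A: s[3]='a'->'g', delta=(7-1)*7^1 mod 509 = 42, hash=365+42 mod 509 = 407
Option B: s[3]='a'->'b', delta=(2-1)*7^1 mod 509 = 7, hash=365+7 mod 509 = 372
Option C: s[1]='f'->'e', delta=(5-6)*7^3 mod 509 = 166, hash=365+166 mod 509 = 22
Option D: s[3]='a'->'h', delta=(8-1)*7^1 mod 509 = 49, hash=365+49 mod 509 = 414
Option E: s[4]='g'->'b', delta=(2-7)*7^0 mod 509 = 504, hash=365+504 mod 509 = 360 <-- target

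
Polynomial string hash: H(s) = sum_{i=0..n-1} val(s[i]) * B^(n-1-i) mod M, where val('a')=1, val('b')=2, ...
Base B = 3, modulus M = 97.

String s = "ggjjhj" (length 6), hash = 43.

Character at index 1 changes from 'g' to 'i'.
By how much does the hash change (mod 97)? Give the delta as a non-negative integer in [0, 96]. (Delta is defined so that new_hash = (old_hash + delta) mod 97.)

Delta formula: (val(new) - val(old)) * B^(n-1-k) mod M
  val('i') - val('g') = 9 - 7 = 2
  B^(n-1-k) = 3^4 mod 97 = 81
  Delta = 2 * 81 mod 97 = 65

Answer: 65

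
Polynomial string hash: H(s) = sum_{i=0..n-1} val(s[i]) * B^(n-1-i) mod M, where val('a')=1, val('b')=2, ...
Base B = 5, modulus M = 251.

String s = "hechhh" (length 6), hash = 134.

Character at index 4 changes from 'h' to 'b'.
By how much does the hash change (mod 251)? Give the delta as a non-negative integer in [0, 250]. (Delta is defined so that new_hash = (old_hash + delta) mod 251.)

Answer: 221

Derivation:
Delta formula: (val(new) - val(old)) * B^(n-1-k) mod M
  val('b') - val('h') = 2 - 8 = -6
  B^(n-1-k) = 5^1 mod 251 = 5
  Delta = -6 * 5 mod 251 = 221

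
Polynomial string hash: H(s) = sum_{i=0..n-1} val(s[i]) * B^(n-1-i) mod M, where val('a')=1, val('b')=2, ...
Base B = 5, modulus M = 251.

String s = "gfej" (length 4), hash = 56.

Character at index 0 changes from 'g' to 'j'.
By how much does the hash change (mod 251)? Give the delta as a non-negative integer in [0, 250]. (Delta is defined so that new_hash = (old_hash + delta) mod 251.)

Delta formula: (val(new) - val(old)) * B^(n-1-k) mod M
  val('j') - val('g') = 10 - 7 = 3
  B^(n-1-k) = 5^3 mod 251 = 125
  Delta = 3 * 125 mod 251 = 124

Answer: 124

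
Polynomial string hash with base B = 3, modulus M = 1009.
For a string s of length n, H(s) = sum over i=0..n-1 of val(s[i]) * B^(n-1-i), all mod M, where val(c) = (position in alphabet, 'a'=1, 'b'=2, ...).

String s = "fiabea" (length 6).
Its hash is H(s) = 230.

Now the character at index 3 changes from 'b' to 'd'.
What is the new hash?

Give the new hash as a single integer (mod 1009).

val('b') = 2, val('d') = 4
Position k = 3, exponent = n-1-k = 2
B^2 mod M = 3^2 mod 1009 = 9
Delta = (4 - 2) * 9 mod 1009 = 18
New hash = (230 + 18) mod 1009 = 248

Answer: 248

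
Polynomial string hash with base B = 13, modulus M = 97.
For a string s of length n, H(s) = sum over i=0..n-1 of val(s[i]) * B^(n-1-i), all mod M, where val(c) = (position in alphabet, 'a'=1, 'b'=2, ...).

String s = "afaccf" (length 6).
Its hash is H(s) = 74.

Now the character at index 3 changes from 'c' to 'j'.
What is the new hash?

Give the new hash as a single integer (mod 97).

val('c') = 3, val('j') = 10
Position k = 3, exponent = n-1-k = 2
B^2 mod M = 13^2 mod 97 = 72
Delta = (10 - 3) * 72 mod 97 = 19
New hash = (74 + 19) mod 97 = 93

Answer: 93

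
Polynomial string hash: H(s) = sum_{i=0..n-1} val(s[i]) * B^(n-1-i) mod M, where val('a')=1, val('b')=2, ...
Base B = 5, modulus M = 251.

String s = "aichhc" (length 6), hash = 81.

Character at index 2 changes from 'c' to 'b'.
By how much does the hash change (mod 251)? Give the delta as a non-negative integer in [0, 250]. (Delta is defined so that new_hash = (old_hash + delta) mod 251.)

Answer: 126

Derivation:
Delta formula: (val(new) - val(old)) * B^(n-1-k) mod M
  val('b') - val('c') = 2 - 3 = -1
  B^(n-1-k) = 5^3 mod 251 = 125
  Delta = -1 * 125 mod 251 = 126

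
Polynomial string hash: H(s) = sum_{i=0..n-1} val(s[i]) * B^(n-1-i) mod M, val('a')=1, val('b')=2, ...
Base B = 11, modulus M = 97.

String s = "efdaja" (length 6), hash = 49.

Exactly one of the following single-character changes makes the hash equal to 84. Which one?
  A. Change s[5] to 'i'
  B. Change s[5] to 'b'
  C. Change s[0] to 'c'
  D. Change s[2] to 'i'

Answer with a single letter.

Option A: s[5]='a'->'i', delta=(9-1)*11^0 mod 97 = 8, hash=49+8 mod 97 = 57
Option B: s[5]='a'->'b', delta=(2-1)*11^0 mod 97 = 1, hash=49+1 mod 97 = 50
Option C: s[0]='e'->'c', delta=(3-5)*11^5 mod 97 = 35, hash=49+35 mod 97 = 84 <-- target
Option D: s[2]='d'->'i', delta=(9-4)*11^3 mod 97 = 59, hash=49+59 mod 97 = 11

Answer: C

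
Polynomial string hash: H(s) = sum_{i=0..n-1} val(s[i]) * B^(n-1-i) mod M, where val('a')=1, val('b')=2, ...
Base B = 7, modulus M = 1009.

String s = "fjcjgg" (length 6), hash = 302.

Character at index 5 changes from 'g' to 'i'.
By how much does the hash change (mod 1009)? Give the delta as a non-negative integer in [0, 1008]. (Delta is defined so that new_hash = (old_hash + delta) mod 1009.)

Answer: 2

Derivation:
Delta formula: (val(new) - val(old)) * B^(n-1-k) mod M
  val('i') - val('g') = 9 - 7 = 2
  B^(n-1-k) = 7^0 mod 1009 = 1
  Delta = 2 * 1 mod 1009 = 2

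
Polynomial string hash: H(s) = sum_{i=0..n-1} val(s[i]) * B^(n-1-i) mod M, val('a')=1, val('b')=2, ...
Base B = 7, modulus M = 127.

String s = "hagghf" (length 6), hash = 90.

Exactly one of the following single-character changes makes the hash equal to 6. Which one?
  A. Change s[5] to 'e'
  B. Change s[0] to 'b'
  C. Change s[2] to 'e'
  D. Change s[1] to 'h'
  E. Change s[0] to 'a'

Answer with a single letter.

Answer: D

Derivation:
Option A: s[5]='f'->'e', delta=(5-6)*7^0 mod 127 = 126, hash=90+126 mod 127 = 89
Option B: s[0]='h'->'b', delta=(2-8)*7^5 mod 127 = 123, hash=90+123 mod 127 = 86
Option C: s[2]='g'->'e', delta=(5-7)*7^3 mod 127 = 76, hash=90+76 mod 127 = 39
Option D: s[1]='a'->'h', delta=(8-1)*7^4 mod 127 = 43, hash=90+43 mod 127 = 6 <-- target
Option E: s[0]='h'->'a', delta=(1-8)*7^5 mod 127 = 80, hash=90+80 mod 127 = 43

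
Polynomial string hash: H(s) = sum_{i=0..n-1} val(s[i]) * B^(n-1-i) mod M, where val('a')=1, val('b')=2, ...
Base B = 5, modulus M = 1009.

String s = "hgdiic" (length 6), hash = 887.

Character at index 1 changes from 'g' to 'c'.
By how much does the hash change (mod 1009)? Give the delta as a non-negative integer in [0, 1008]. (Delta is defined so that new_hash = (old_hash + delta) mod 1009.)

Answer: 527

Derivation:
Delta formula: (val(new) - val(old)) * B^(n-1-k) mod M
  val('c') - val('g') = 3 - 7 = -4
  B^(n-1-k) = 5^4 mod 1009 = 625
  Delta = -4 * 625 mod 1009 = 527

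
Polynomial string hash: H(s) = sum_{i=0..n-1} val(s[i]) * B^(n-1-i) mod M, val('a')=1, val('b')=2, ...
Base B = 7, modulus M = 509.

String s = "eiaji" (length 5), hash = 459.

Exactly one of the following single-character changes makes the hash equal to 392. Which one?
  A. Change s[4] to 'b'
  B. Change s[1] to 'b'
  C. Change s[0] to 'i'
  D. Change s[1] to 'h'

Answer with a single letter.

Answer: C

Derivation:
Option A: s[4]='i'->'b', delta=(2-9)*7^0 mod 509 = 502, hash=459+502 mod 509 = 452
Option B: s[1]='i'->'b', delta=(2-9)*7^3 mod 509 = 144, hash=459+144 mod 509 = 94
Option C: s[0]='e'->'i', delta=(9-5)*7^4 mod 509 = 442, hash=459+442 mod 509 = 392 <-- target
Option D: s[1]='i'->'h', delta=(8-9)*7^3 mod 509 = 166, hash=459+166 mod 509 = 116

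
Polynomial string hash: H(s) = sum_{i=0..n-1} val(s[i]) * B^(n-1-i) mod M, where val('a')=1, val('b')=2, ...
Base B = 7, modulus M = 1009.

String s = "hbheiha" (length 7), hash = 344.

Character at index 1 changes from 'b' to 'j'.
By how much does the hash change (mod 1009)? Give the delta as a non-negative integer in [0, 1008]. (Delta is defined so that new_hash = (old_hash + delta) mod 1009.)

Answer: 259

Derivation:
Delta formula: (val(new) - val(old)) * B^(n-1-k) mod M
  val('j') - val('b') = 10 - 2 = 8
  B^(n-1-k) = 7^5 mod 1009 = 663
  Delta = 8 * 663 mod 1009 = 259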